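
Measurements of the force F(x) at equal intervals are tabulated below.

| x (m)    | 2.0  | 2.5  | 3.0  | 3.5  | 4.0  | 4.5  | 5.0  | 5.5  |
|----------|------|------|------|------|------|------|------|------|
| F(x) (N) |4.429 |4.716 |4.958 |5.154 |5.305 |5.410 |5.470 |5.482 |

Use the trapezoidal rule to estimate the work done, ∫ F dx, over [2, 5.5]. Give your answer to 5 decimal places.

h = 0.5, n = 7.
(h/2)·[y₀ + 2y₁ + 2y₂ + 2y₃ + 2y₄ + 2y₅ + 2y₆ + y₇] = 0.25·(71.937) = 17.98425.

17.98425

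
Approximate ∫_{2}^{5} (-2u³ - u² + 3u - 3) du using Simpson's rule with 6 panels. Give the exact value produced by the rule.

-321

h = (5 − 2)/6 = 0.5.
Nodes u₀,…,u₆ = 2, 2.5, 3, 3.5, 4, 4.5, 5.
f(u) = -2u³ - u² + 3u - 3: f₀=-17, f₁=-33, f₂=-57, f₃=-90.5, f₄=-135, f₅=-192, f₆=-263.
(h/3)·[f₀ + 4f₁ + 2f₂ + 4f₃ + 2f₄ + 4f₅ + f₆] = 0.166667·(-1926) = -321.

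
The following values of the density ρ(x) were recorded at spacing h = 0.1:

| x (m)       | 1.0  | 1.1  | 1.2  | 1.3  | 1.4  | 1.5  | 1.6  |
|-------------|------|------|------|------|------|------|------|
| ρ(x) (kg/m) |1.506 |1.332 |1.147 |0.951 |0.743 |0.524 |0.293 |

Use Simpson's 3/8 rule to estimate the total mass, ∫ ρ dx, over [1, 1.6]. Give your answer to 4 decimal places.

h = 0.1, n = 6.
(3h/8)·[y₀ + 3y₁ + 3y₂ + 2y₃ + 3y₄ + 3y₅ + y₆] = 0.0375·(14.939) = 0.5602.

0.5602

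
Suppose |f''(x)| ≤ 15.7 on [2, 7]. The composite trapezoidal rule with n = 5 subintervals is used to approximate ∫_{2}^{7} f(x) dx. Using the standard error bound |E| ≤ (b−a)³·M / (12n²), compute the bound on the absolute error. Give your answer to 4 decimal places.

|E| ≤ (5)³·15.7 / (12·5²) = 1962.5/300 = 6.5417.

6.5417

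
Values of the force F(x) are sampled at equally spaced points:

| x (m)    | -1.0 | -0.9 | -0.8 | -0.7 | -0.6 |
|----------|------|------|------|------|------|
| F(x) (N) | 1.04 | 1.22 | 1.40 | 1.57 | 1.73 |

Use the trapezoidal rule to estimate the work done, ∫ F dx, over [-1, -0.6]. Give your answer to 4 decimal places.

h = 0.1, n = 4.
(h/2)·[y₀ + 2y₁ + 2y₂ + 2y₃ + y₄] = 0.05·(11.15) = 0.5575.

0.5575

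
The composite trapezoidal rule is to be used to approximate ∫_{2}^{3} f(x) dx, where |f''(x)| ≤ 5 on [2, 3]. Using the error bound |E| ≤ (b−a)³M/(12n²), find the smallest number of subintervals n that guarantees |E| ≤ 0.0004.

Need 5/(12n²) ≤ 0.0004.
n² ≥ 5/(12·0.0004) = 1041.67 ⇒ n ≥ 32.2749, so the smallest n is 33.

33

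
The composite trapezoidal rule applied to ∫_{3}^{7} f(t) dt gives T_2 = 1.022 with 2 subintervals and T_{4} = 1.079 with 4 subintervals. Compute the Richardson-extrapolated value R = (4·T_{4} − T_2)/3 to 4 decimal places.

1.0980

R = (4·T_{4} − T_2) / 3 = (4·1.079 − 1.022)/3 = (3.294)/3 = 1.0980.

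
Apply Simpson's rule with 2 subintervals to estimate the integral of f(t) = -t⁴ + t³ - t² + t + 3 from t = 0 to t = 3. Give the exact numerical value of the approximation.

-25.875

h = (3 − 0)/2 = 1.5.
Nodes t₀,…,t₂ = 0, 1.5, 3.
f(t) = -t⁴ + t³ - t² + t + 3: f₀=3, f₁=0.5625, f₂=-57.
(h/3)·[f₀ + 4f₁ + f₂] = 0.5·(-51.75) = -25.875.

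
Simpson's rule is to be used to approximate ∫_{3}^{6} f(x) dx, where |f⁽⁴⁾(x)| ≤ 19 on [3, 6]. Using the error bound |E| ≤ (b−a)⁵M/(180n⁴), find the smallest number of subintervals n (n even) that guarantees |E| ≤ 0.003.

10

Need 4617/(180n⁴) ≤ 0.003.
n⁴ ≥ 4617/(180·0.003) = 8550 ⇒ n ≥ 9.6159, so the smallest even n is 10. (n must be even for Simpson's rule.)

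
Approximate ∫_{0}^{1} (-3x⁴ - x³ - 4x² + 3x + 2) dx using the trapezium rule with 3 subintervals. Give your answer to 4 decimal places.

1.1049

h = (1 − 0)/3 = 0.333333.
Nodes x₀,…,x₃ = 0, 0.333333, 0.666667, 1.
f(x) = -3x⁴ - x³ - 4x² + 3x + 2: f₀=2, f₁=2.481481, f₂=1.333333, f₃=-3.
(h/2)·[f₀ + 2f₁ + 2f₂ + f₃] = 0.166667·(6.629630) = 1.1049.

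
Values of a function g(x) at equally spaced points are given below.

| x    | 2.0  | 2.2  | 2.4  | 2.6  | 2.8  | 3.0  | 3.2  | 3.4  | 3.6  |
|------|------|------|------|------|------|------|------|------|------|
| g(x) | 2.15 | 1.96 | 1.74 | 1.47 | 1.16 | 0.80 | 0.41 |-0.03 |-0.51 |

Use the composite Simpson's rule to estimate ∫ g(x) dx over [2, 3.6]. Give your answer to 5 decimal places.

h = 0.2, n = 8.
(h/3)·[y₀ + 4y₁ + 2y₂ + 4y₃ + 2y₄ + 4y₅ + 2y₆ + 4y₇ + y₈] = 0.066667·(25.06) = 1.67067.

1.67067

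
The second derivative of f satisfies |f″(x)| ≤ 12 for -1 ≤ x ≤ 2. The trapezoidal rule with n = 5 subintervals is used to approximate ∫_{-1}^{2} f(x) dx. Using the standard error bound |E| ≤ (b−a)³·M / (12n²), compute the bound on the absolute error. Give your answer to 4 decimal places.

1.0800

|E| ≤ (3)³·12 / (12·5²) = 324/300 = 1.0800.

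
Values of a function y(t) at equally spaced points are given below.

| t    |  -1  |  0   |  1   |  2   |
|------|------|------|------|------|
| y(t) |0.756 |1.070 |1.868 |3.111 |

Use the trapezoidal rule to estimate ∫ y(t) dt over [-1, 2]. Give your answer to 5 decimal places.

4.87150

h = 1, n = 3.
(h/2)·[y₀ + 2y₁ + 2y₂ + y₃] = 0.5·(9.743) = 4.87150.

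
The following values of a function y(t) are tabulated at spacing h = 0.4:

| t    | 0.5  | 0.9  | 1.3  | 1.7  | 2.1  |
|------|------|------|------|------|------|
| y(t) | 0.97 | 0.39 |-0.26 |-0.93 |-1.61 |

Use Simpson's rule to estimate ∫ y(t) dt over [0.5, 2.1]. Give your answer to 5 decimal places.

h = 0.4, n = 4.
(h/3)·[y₀ + 4y₁ + 2y₂ + 4y₃ + y₄] = 0.133333·(-3.32) = -0.44267.

-0.44267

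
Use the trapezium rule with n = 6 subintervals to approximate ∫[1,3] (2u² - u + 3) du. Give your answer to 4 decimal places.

19.4074

h = (3 − 1)/6 = 0.333333.
Nodes u₀,…,u₆ = 1, 1.333333, 1.666667, 2, 2.333333, 2.666667, 3.
f(u) = 2u² - u + 3: f₀=4, f₁=5.222222, f₂=6.888889, f₃=9, f₄=11.555556, f₅=14.555556, f₆=18.
(h/2)·[f₀ + 2f₁ + 2f₂ + 2f₃ + 2f₄ + 2f₅ + f₆] = 0.166667·(116.444444) = 19.4074.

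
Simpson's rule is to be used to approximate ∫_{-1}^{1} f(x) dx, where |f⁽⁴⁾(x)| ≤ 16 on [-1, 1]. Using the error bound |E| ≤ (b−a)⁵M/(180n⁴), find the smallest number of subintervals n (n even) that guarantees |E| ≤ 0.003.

Need 512/(180n⁴) ≤ 0.003.
n⁴ ≥ 512/(180·0.003) = 948.148 ⇒ n ≥ 5.5491, so the smallest even n is 6. (n must be even for Simpson's rule.)

6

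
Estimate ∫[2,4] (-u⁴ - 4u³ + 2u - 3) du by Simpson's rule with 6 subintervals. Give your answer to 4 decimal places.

-432.4033

h = (4 − 2)/6 = 0.333333.
Nodes u₀,…,u₆ = 2, 2.333333, 2.666667, 3, 3.333333, 3.666667, 4.
f(u) = -u⁴ - 4u³ + 2u - 3: f₀=-47, f₁=-78.790123, f₂=-124.086420, f₃=-186, f₄=-267.938272, f₅=-373.604938, f₆=-507.
(h/3)·[f₀ + 4f₁ + 2f₂ + 4f₃ + 2f₄ + 4f₅ + f₆] = 0.111111·(-3891.629630) = -432.4033.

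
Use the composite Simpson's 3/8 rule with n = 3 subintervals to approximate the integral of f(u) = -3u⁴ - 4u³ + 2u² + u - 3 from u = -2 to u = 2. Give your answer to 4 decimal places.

-51.1111

h = (2 − (-2))/3 = 1.333333.
Nodes u₀,…,u₃ = -2, -0.666667, 0.666667, 2.
f(u) = -3u⁴ - 4u³ + 2u² + u - 3: f₀=-13, f₁=-2.185185, f₂=-3.222222, f₃=-73.
(3h/8)·[f₀ + 3f₁ + 3f₂ + f₃] = 0.5·(-102.222222) = -51.1111.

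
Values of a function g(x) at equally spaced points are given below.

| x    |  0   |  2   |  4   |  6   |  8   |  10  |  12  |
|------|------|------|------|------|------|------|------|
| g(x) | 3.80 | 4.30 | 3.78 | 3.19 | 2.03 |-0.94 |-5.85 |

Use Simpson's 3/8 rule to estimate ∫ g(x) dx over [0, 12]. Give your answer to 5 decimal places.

h = 2, n = 6.
(3h/8)·[y₀ + 3y₁ + 3y₂ + 2y₃ + 3y₄ + 3y₅ + y₆] = 0.75·(31.84) = 23.88000.

23.88000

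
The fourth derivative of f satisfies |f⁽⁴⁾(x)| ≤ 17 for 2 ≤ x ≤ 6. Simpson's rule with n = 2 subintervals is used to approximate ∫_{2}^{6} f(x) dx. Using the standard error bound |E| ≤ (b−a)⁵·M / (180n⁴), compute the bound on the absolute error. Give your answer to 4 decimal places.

6.0444

|E| ≤ (4)⁵·17 / (180·2⁴) = 17408/2880 = 6.0444.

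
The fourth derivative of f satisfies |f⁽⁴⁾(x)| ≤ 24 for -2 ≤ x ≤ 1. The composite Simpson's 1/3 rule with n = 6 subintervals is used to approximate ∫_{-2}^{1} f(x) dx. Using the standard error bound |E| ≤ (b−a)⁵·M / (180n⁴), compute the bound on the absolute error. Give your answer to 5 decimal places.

|E| ≤ (3)⁵·24 / (180·6⁴) = 5832/233280 = 0.02500.

0.02500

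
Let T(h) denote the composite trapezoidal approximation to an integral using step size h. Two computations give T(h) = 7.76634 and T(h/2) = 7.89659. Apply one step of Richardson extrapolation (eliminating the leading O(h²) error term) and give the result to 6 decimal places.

R = (4·T(h/2) − T(h)) / 3 = (4·7.89659 − 7.76634)/3 = (23.82002)/3 = 7.940007.

7.940007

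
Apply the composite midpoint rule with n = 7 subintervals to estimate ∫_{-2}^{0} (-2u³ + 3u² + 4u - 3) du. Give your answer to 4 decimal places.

1.8776

h = (0 − (-2))/7 = 0.285714.
Midpoints m₁,…,m₇ = -1.857143, -1.571429, -1.285714, -1, -0.714286, -0.428571, -0.142857.
f(m₁)=12.728863, f(m₂)=5.883382, f(m₃)=1.067055, f(m₄)=-2, f(m₅)=-3.597668, f(m₆)=-4.005831, f(m₇)=-3.504373.
h·[f(m₁) + f(m₂) + f(m₃) + f(m₄) + f(m₅) + f(m₆) + f(m₇)] = 0.285714·(6.571429) = 1.8776.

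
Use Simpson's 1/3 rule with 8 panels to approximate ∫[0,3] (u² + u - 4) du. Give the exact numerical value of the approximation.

h = (3 − 0)/8 = 0.375.
Nodes u₀,…,u₈ = 0, 0.375, 0.75, 1.125, 1.5, 1.875, 2.25, 2.625, 3.
f(u) = u² + u - 4: f₀=-4, f₁=-3.484375, f₂=-2.6875, f₃=-1.609375, f₄=-0.25, f₅=1.390625, f₆=3.3125, f₇=5.515625, f₈=8.
(h/3)·[f₀ + 4f₁ + 2f₂ + 4f₃ + 2f₄ + 4f₅ + 2f₆ + 4f₇ + f₈] = 0.125·(12) = 1.5.

1.5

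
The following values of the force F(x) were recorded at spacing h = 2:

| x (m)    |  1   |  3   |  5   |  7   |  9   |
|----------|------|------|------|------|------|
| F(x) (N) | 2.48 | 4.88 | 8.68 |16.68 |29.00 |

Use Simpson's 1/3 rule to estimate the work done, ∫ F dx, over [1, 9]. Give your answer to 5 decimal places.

h = 2, n = 4.
(h/3)·[y₀ + 4y₁ + 2y₂ + 4y₃ + y₄] = 0.666667·(135.08) = 90.05333.

90.05333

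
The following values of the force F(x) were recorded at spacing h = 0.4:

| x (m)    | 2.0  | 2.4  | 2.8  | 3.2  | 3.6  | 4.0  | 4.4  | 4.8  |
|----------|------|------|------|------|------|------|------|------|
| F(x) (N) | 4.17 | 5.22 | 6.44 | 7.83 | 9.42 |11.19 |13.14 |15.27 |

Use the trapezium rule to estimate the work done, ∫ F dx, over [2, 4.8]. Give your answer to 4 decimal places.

25.1840

h = 0.4, n = 7.
(h/2)·[y₀ + 2y₁ + 2y₂ + 2y₃ + 2y₄ + 2y₅ + 2y₆ + y₇] = 0.2·(125.92) = 25.1840.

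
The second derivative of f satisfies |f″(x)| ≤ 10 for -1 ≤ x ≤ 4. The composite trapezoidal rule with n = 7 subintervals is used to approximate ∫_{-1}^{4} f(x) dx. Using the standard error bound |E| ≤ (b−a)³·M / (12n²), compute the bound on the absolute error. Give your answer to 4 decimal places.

2.1259

|E| ≤ (5)³·10 / (12·7²) = 1250/588 = 2.1259.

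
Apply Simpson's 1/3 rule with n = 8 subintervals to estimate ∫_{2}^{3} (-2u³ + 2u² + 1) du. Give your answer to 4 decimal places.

-18.8333

h = (3 − 2)/8 = 0.125.
Nodes u₀,…,u₈ = 2, 2.125, 2.25, 2.375, 2.5, 2.625, 2.75, 2.875, 3.
f(u) = -2u³ + 2u² + 1: f₀=-7, f₁=-9.16015625, f₂=-11.65625, f₃=-14.51171875, f₄=-17.75, f₅=-21.39453125, f₆=-25.46875, f₇=-29.99609375, f₈=-35.
(h/3)·[f₀ + 4f₁ + 2f₂ + 4f₃ + 2f₄ + 4f₅ + 2f₆ + 4f₇ + f₈] = 0.041667·(-452) = -18.8333.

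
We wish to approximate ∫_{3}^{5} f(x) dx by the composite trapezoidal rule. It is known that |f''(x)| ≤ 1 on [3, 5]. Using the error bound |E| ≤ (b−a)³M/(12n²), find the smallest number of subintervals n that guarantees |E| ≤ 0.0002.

58

Need 8/(12n²) ≤ 0.0002.
n² ≥ 8/(12·0.0002) = 3333.33 ⇒ n ≥ 57.7350, so the smallest n is 58.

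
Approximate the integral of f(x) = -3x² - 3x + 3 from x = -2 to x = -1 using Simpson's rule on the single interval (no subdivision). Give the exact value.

0.5

S = (b−a)/6 · [f(-2) + 4f(-1.5) + f(-1)] = 0.166667·[(-3) + 4·0.75 + 3] = 0.5.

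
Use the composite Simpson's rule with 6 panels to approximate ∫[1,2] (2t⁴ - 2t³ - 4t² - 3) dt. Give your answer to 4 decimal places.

h = (2 − 1)/6 = 0.166667.
Nodes t₀,…,t₆ = 1, 1.166667, 1.333333, 1.5, 1.666667, 1.833333, 2.
f(t) = 2t⁴ - 2t³ - 4t² - 3: f₀=-7, f₁=-7.915123, f₂=-8.530864, f₃=-8.625, f₄=-7.938272, f₅=-6.174383, f₆=-3.
(h/3)·[f₀ + 4f₁ + 2f₂ + 4f₃ + 2f₄ + 4f₅ + f₆] = 0.055556·(-133.796296) = -7.4331.

-7.4331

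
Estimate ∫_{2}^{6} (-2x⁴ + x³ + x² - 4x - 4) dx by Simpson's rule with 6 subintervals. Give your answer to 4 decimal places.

h = (6 − 2)/6 = 0.666667.
Nodes x₀,…,x₆ = 2, 2.666667, 3.333333, 4, 4.666667, 5.333333, 6.
f(x) = -2x⁴ + x³ + x² - 4x - 4: f₀=-32, f₁=-89.728395, f₂=-216.098765, f₃=-452, f₄=-847.802469, f₅=-1463.358025, f₆=-2368.
(h/3)·[f₀ + 4f₁ + 2f₂ + 4f₃ + 2f₄ + 4f₅ + f₆] = 0.222222·(-12548.148148) = -2788.4774.

-2788.4774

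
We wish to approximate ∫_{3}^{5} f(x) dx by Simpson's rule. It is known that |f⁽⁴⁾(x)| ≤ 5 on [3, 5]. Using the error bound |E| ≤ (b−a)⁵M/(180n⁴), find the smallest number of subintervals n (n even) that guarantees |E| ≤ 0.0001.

Need 160/(180n⁴) ≤ 0.0001.
n⁴ ≥ 160/(180·0.0001) = 8888.89 ⇒ n ≥ 9.7098, so the smallest even n is 10. (n must be even for Simpson's rule.)

10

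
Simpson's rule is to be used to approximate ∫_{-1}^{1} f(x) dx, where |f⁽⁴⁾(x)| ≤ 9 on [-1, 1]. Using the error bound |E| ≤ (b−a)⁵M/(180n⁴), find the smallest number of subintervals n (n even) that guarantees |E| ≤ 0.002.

Need 288/(180n⁴) ≤ 0.002.
n⁴ ≥ 288/(180·0.002) = 800 ⇒ n ≥ 5.3183, so the smallest even n is 6. (n must be even for Simpson's rule.)

6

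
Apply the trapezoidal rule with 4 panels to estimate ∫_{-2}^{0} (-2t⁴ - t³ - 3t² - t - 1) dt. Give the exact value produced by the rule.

-18.125

h = (0 − (-2))/4 = 0.5.
Nodes t₀,…,t₄ = -2, -1.5, -1, -0.5, 0.
f(t) = -2t⁴ - t³ - 3t² - t - 1: f₀=-35, f₁=-13, f₂=-4, f₃=-1.25, f₄=-1.
(h/2)·[f₀ + 2f₁ + 2f₂ + 2f₃ + f₄] = 0.25·(-72.5) = -18.125.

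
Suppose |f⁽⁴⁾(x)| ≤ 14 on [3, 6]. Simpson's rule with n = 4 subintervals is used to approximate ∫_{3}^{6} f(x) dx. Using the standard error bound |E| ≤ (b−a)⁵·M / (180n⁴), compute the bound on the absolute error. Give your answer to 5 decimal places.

|E| ≤ (3)⁵·14 / (180·4⁴) = 3402/46080 = 0.07383.

0.07383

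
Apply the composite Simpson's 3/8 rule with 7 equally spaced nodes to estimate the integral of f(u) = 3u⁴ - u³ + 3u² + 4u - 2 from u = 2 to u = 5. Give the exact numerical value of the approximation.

1856.71875

h = (5 − 2)/6 = 0.5.
Nodes u₀,…,u₆ = 2, 2.5, 3, 3.5, 4, 4.5, 5.
f(u) = 3u⁴ - u³ + 3u² + 4u - 2: f₀=58, f₁=128.3125, f₂=253, f₃=456.0625, f₄=766, f₅=1215.8125, f₆=1843.
(3h/8)·[f₀ + 3f₁ + 3f₂ + 2f₃ + 3f₄ + 3f₅ + f₆] = 0.1875·(9902.5) = 1856.71875.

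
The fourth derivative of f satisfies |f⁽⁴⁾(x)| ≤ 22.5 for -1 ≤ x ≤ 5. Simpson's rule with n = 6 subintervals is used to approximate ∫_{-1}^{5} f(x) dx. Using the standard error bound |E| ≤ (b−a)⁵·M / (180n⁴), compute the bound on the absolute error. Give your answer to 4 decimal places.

|E| ≤ (6)⁵·22.5 / (180·6⁴) = 174960/233280 = 0.7500.

0.7500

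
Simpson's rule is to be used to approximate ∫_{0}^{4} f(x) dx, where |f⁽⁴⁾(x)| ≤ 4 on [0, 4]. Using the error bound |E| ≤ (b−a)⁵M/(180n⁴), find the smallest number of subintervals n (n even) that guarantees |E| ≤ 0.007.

8

Need 4096/(180n⁴) ≤ 0.007.
n⁴ ≥ 4096/(180·0.007) = 3250.79 ⇒ n ≥ 7.5509, so the smallest even n is 8. (n must be even for Simpson's rule.)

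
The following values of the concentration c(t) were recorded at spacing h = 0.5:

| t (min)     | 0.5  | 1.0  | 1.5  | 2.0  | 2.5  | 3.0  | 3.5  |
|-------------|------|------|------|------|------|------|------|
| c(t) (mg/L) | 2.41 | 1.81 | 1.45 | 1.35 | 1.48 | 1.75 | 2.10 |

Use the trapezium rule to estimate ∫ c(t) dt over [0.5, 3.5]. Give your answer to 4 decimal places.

h = 0.5, n = 6.
(h/2)·[y₀ + 2y₁ + 2y₂ + 2y₃ + 2y₄ + 2y₅ + y₆] = 0.25·(20.19) = 5.0475.

5.0475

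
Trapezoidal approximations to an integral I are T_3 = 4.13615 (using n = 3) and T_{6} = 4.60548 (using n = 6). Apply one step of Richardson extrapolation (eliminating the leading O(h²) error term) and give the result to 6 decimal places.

4.761923

R = (4·T_{6} − T_3) / 3 = (4·4.60548 − 4.13615)/3 = (14.28577)/3 = 4.761923.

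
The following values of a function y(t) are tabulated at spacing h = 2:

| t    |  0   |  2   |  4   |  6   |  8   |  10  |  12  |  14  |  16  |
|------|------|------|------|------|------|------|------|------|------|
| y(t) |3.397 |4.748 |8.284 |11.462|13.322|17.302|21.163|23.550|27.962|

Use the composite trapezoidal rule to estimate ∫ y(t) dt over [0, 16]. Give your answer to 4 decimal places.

h = 2, n = 8.
(h/2)·[y₀ + 2y₁ + 2y₂ + 2y₃ + 2y₄ + 2y₅ + 2y₆ + 2y₇ + y₈] = 1·(231.021) = 231.0210.

231.0210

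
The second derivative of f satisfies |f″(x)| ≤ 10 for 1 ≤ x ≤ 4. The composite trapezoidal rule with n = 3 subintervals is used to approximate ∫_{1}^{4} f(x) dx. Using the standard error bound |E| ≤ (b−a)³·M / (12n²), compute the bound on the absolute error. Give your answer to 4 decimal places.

|E| ≤ (3)³·10 / (12·3²) = 270/108 = 2.5000.

2.5000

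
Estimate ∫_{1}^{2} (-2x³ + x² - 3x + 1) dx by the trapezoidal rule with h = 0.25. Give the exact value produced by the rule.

-8.75

h = (2 − 1)/4 = 0.25.
Nodes x₀,…,x₄ = 1, 1.25, 1.5, 1.75, 2.
f(x) = -2x³ + x² - 3x + 1: f₀=-3, f₁=-5.09375, f₂=-8, f₃=-11.90625, f₄=-17.
(h/2)·[f₀ + 2f₁ + 2f₂ + 2f₃ + f₄] = 0.125·(-70) = -8.75.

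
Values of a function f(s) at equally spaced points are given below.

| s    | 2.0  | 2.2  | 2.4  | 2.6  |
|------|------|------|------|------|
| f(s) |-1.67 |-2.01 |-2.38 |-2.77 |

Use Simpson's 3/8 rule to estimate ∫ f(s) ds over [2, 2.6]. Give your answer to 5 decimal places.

h = 0.2, n = 3.
(3h/8)·[y₀ + 3y₁ + 3y₂ + y₃] = 0.075·(-17.61) = -1.32075.

-1.32075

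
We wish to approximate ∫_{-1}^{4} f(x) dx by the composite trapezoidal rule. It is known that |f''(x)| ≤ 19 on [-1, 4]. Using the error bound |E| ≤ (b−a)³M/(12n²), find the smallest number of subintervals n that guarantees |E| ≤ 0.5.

Need 2375/(12n²) ≤ 0.5.
n² ≥ 2375/(12·0.5) = 395.833 ⇒ n ≥ 19.8956, so the smallest n is 20.

20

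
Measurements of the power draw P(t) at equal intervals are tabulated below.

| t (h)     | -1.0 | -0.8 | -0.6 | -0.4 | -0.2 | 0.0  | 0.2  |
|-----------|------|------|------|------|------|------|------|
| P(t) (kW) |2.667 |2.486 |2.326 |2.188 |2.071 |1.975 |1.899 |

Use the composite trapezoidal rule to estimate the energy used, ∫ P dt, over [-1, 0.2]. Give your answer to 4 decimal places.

2.6658

h = 0.2, n = 6.
(h/2)·[y₀ + 2y₁ + 2y₂ + 2y₃ + 2y₄ + 2y₅ + y₆] = 0.1·(26.658) = 2.6658.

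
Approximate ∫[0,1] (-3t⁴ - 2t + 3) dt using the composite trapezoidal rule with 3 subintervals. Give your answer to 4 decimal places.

1.2901

h = (1 − 0)/3 = 0.333333.
Nodes t₀,…,t₃ = 0, 0.333333, 0.666667, 1.
f(t) = -3t⁴ - 2t + 3: f₀=3, f₁=2.296296, f₂=1.074074, f₃=-2.
(h/2)·[f₀ + 2f₁ + 2f₂ + f₃] = 0.166667·(7.740741) = 1.2901.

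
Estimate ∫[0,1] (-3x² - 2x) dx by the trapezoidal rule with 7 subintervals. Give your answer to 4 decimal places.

-2.0102

h = (1 − 0)/7 = 0.142857.
Nodes x₀,…,x₇ = 0, 0.142857, 0.285714, 0.428571, 0.571429, 0.714286, 0.857143, 1.
f(x) = -3x² - 2x: f₀=0, f₁=-0.346939, f₂=-0.816327, f₃=-1.408163, f₄=-2.122449, f₅=-2.959184, f₆=-3.918367, f₇=-5.
(h/2)·[f₀ + 2f₁ + 2f₂ + 2f₃ + 2f₄ + 2f₅ + 2f₆ + f₇] = 0.071429·(-28.142857) = -2.0102.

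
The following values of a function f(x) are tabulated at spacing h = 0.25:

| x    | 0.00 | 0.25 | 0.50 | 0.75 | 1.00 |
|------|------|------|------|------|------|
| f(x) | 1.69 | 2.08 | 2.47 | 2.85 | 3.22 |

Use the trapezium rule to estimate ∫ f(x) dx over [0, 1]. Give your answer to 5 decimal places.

h = 0.25, n = 4.
(h/2)·[y₀ + 2y₁ + 2y₂ + 2y₃ + y₄] = 0.125·(19.71) = 2.46375.

2.46375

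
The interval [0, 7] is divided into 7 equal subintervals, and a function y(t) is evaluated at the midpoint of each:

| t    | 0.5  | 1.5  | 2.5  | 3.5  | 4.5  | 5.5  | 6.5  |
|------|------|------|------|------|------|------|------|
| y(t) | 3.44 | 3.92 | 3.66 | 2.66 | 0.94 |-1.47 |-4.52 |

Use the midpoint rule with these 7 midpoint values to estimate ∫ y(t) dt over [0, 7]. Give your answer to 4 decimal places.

8.6300

h = 1, n = 7.
h·[y(m₁) + y(m₂) + y(m₃) + y(m₄) + y(m₅) + y(m₆) + y(m₇)] = 1·(8.63) = 8.6300.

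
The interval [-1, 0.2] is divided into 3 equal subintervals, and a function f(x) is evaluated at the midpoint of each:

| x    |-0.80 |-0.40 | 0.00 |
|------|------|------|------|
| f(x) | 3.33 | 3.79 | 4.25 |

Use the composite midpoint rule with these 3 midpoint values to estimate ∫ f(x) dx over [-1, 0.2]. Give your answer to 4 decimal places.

h = 0.4, n = 3.
h·[y(m₁) + y(m₂) + y(m₃)] = 0.4·(11.37) = 4.5480.

4.5480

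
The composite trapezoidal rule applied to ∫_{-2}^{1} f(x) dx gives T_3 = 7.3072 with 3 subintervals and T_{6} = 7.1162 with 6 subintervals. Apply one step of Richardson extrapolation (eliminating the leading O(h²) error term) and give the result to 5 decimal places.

7.05253

R = (4·T_{6} − T_3) / 3 = (4·7.1162 − 7.3072)/3 = (21.1576)/3 = 7.05253.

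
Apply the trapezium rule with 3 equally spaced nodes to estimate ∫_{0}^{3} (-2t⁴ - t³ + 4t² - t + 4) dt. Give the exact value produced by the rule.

-114

h = (3 − 0)/2 = 1.5.
Nodes t₀,…,t₂ = 0, 1.5, 3.
f(t) = -2t⁴ - t³ + 4t² - t + 4: f₀=4, f₁=-2, f₂=-152.
(h/2)·[f₀ + 2f₁ + f₂] = 0.75·(-152) = -114.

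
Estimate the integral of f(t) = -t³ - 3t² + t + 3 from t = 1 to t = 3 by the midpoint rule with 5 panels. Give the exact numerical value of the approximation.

-35.76

h = (3 − 1)/5 = 0.4.
Midpoints m₁,…,m₅ = 1.2, 1.6, 2, 2.4, 2.8.
f(m₁)=-1.848, f(m₂)=-7.176, f(m₃)=-15, f(m₄)=-25.704, f(m₅)=-39.672.
h·[f(m₁) + f(m₂) + f(m₃) + f(m₄) + f(m₅)] = 0.4·(-89.4) = -35.76.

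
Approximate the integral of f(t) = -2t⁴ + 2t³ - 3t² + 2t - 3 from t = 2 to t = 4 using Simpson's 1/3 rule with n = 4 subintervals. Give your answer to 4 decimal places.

h = (4 − 2)/4 = 0.5.
Nodes t₀,…,t₄ = 2, 2.5, 3, 3.5, 4.
f(t) = -2t⁴ + 2t³ - 3t² + 2t - 3: f₀=-27, f₁=-63.625, f₂=-132, f₃=-247.125, f₄=-427.
(h/3)·[f₀ + 4f₁ + 2f₂ + 4f₃ + f₄] = 0.166667·(-1961) = -326.8333.

-326.8333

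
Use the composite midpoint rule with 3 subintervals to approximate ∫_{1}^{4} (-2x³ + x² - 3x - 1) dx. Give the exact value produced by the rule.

h = (4 − 1)/3 = 1.
Midpoints m₁,…,m₃ = 1.5, 2.5, 3.5.
f(m₁)=-10, f(m₂)=-33.5, f(m₃)=-85.
h·[f(m₁) + f(m₂) + f(m₃)] = 1·(-128.5) = -128.5.

-128.5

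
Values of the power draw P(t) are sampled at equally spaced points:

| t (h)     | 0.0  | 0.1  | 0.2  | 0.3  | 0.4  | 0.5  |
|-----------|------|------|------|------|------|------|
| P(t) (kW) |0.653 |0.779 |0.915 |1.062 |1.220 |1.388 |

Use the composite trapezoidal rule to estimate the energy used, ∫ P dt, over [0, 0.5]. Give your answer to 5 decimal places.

0.49965

h = 0.1, n = 5.
(h/2)·[y₀ + 2y₁ + 2y₂ + 2y₃ + 2y₄ + y₅] = 0.05·(9.993) = 0.49965.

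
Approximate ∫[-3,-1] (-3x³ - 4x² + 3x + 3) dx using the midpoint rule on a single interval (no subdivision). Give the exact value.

M = (b−a)·f(-2) = 2·(5) = 10.

10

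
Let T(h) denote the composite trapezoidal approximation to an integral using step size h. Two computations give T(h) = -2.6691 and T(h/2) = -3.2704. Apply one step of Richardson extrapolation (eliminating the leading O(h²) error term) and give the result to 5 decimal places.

R = (4·T(h/2) − T(h)) / 3 = (4·(-3.2704) − (-2.6691))/3 = (-10.4125)/3 = -3.47083.

-3.47083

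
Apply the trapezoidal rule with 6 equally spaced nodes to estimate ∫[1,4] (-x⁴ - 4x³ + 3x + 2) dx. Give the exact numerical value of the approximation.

h = (4 − 1)/5 = 0.6.
Nodes x₀,…,x₅ = 1, 1.6, 2.2, 2.8, 3.4, 4.
f(x) = -x⁴ - 4x³ + 3x + 2: f₀=0, f₁=-16.1376, f₂=-57.4176, f₃=-138.8736, f₄=-278.6496, f₅=-498.
(h/2)·[f₀ + 2f₁ + 2f₂ + 2f₃ + 2f₄ + f₅] = 0.3·(-1480.1568) = -444.04704.

-444.04704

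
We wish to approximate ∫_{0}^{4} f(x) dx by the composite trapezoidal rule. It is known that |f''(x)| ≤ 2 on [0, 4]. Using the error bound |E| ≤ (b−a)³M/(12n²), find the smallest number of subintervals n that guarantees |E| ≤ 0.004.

Need 128/(12n²) ≤ 0.004.
n² ≥ 128/(12·0.004) = 2666.67 ⇒ n ≥ 51.6398, so the smallest n is 52.

52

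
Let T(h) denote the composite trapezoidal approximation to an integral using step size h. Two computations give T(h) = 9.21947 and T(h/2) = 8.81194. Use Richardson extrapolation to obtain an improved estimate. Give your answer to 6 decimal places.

8.676097

R = (4·T(h/2) − T(h)) / 3 = (4·8.81194 − 9.21947)/3 = (26.02829)/3 = 8.676097.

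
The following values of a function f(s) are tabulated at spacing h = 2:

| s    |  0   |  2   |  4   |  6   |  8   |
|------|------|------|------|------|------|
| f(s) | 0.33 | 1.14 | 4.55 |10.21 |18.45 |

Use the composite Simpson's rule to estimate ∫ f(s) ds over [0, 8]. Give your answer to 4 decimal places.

48.8533

h = 2, n = 4.
(h/3)·[y₀ + 4y₁ + 2y₂ + 4y₃ + y₄] = 0.666667·(73.28) = 48.8533.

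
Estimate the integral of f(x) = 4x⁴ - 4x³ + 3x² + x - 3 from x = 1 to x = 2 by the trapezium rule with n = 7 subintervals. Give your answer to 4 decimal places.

15.4394

h = (2 − 1)/7 = 0.142857.
Nodes x₀,…,x₇ = 1, 1.142857, 1.285714, 1.428571, 1.571429, 1.714286, 1.857143, 2.
f(x) = 4x⁴ - 4x³ + 3x² + x - 3: f₀=1, f₁=2.914202, f₂=5.673886, f₃=9.548938, f₄=14.849229, f₅=21.924615, f₆=31.164931, f₇=43.
(h/2)·[f₀ + 2f₁ + 2f₂ + 2f₃ + 2f₄ + 2f₅ + 2f₆ + f₇] = 0.071429·(216.151603) = 15.4394.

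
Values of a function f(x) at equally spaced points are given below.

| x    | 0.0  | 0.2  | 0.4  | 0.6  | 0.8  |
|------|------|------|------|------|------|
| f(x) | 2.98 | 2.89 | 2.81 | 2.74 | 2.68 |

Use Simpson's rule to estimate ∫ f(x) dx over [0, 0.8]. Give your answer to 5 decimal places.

h = 0.2, n = 4.
(h/3)·[y₀ + 4y₁ + 2y₂ + 4y₃ + y₄] = 0.066667·(33.80) = 2.25333.

2.25333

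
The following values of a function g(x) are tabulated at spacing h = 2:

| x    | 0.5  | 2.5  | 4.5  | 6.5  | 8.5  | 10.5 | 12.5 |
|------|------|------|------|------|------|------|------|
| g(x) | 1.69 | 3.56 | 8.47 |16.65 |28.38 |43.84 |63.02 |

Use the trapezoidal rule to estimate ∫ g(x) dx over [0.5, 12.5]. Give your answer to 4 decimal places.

h = 2, n = 6.
(h/2)·[y₀ + 2y₁ + 2y₂ + 2y₃ + 2y₄ + 2y₅ + y₆] = 1·(266.51) = 266.5100.

266.5100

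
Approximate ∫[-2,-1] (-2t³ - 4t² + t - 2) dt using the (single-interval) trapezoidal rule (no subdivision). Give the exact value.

T = (b−a)/2 · [f(-2) + f(-1)] = 0.5·[(-4) + (-5)] = -4.5.

-4.5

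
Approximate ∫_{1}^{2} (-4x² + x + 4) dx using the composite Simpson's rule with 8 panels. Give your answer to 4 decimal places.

h = (2 − 1)/8 = 0.125.
Nodes x₀,…,x₈ = 1, 1.125, 1.25, 1.375, 1.5, 1.625, 1.75, 1.875, 2.
f(x) = -4x² + x + 4: f₀=1, f₁=0.0625, f₂=-1, f₃=-2.1875, f₄=-3.5, f₅=-4.9375, f₆=-6.5, f₇=-8.1875, f₈=-10.
(h/3)·[f₀ + 4f₁ + 2f₂ + 4f₃ + 2f₄ + 4f₅ + 2f₆ + 4f₇ + f₈] = 0.041667·(-92) = -3.8333.

-3.8333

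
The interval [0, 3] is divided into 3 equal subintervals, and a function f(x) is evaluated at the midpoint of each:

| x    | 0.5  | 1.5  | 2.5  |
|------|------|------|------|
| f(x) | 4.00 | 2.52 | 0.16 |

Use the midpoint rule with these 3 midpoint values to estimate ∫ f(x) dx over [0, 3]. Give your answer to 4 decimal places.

h = 1, n = 3.
h·[y(m₁) + y(m₂) + y(m₃)] = 1·(6.68) = 6.6800.

6.6800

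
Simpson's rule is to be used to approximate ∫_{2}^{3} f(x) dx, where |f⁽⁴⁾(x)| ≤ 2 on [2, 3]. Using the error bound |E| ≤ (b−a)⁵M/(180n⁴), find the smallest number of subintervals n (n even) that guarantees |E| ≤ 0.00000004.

24

Need 2/(180n⁴) ≤ 0.00000004.
n⁴ ≥ 2/(180·0.00000004) = 277778 ⇒ n ≥ 22.9575, so the smallest even n is 24. (n must be even for Simpson's rule.)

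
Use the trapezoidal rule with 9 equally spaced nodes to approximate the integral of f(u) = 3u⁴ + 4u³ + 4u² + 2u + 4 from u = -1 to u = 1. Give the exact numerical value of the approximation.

12.07421875

h = (1 − (-1))/8 = 0.25.
Nodes u₀,…,u₈ = -1, -0.75, -0.5, -0.25, 0, 0.25, 0.5, 0.75, 1.
f(u) = 3u⁴ + 4u³ + 4u² + 2u + 4: f₀=5, f₁=4.01171875, f₂=3.6875, f₃=3.69921875, f₄=4, f₅=4.82421875, f₆=6.6875, f₇=10.38671875, f₈=17.
(h/2)·[f₀ + 2f₁ + 2f₂ + 2f₃ + 2f₄ + 2f₅ + 2f₆ + 2f₇ + f₈] = 0.125·(96.59375) = 12.07421875.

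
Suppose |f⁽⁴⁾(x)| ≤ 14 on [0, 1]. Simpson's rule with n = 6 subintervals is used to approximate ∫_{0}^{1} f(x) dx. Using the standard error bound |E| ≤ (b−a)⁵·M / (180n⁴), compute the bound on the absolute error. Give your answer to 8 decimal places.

|E| ≤ (1)⁵·14 / (180·6⁴) = 14/233280 = 0.00006001.

0.00006001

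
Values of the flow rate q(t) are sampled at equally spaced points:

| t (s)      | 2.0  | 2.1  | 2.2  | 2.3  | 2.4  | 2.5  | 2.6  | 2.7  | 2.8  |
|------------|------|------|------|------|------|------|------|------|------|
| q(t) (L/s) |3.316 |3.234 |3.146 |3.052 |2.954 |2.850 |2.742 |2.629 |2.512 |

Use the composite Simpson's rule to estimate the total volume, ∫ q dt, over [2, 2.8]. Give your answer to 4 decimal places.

2.3524

h = 0.1, n = 8.
(h/3)·[y₀ + 4y₁ + 2y₂ + 4y₃ + 2y₄ + 4y₅ + 2y₆ + 4y₇ + y₈] = 0.033333·(70.572) = 2.3524.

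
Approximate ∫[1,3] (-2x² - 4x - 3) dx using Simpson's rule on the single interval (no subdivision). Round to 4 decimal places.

S = (b−a)/6 · [f(1) + 4f(2) + f(3)] = 0.333333·[(-9) + 4·(-19) + (-33)] = -39.3333.

-39.3333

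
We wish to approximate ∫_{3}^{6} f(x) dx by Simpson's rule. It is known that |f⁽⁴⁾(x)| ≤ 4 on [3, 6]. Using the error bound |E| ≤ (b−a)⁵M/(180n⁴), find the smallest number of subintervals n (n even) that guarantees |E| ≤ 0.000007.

30

Need 972/(180n⁴) ≤ 0.000007.
n⁴ ≥ 972/(180·0.000007) = 771429 ⇒ n ≥ 29.6363, so the smallest even n is 30. (n must be even for Simpson's rule.)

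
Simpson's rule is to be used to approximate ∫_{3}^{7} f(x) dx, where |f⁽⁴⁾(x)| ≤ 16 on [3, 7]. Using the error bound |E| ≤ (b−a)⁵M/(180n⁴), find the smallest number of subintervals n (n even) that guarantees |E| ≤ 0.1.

Need 16384/(180n⁴) ≤ 0.1.
n⁴ ≥ 16384/(180·0.1) = 910.222 ⇒ n ≥ 5.4927, so the smallest even n is 6. (n must be even for Simpson's rule.)

6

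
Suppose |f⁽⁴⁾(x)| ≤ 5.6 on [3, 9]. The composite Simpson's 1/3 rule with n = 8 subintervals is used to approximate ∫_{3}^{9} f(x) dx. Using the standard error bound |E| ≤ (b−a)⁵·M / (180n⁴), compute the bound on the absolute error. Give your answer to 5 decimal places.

|E| ≤ (6)⁵·5.6 / (180·8⁴) = 43545.6/737280 = 0.05906.

0.05906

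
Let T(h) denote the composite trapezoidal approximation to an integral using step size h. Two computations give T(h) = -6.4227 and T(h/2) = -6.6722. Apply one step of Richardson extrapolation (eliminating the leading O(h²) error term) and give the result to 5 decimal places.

-6.75537

R = (4·T(h/2) − T(h)) / 3 = (4·(-6.6722) − (-6.4227))/3 = (-20.2661)/3 = -6.75537.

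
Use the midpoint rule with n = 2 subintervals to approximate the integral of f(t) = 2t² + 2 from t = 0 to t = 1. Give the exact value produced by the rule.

2.625

h = (1 − 0)/2 = 0.5.
Midpoints m₁,…,m₂ = 0.25, 0.75.
f(m₁)=2.125, f(m₂)=3.125.
h·[f(m₁) + f(m₂)] = 0.5·(5.25) = 2.625.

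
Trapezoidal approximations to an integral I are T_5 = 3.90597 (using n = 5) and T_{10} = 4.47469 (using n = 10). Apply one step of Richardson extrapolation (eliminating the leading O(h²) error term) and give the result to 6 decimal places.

4.664263

R = (4·T_{10} − T_5) / 3 = (4·4.47469 − 3.90597)/3 = (13.99279)/3 = 4.664263.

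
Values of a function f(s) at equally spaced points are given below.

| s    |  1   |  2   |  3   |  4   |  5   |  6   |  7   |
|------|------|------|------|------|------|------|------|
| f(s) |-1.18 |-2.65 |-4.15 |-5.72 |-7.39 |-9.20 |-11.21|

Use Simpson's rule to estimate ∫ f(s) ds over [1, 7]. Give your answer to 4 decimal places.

-35.2500

h = 1, n = 6.
(h/3)·[y₀ + 4y₁ + 2y₂ + 4y₃ + 2y₄ + 4y₅ + y₆] = 0.333333·(-105.75) = -35.2500.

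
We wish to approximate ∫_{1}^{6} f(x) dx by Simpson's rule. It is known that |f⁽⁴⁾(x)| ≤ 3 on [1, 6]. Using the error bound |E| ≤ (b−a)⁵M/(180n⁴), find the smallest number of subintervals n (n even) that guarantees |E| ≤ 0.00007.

30

Need 9375/(180n⁴) ≤ 0.00007.
n⁴ ≥ 9375/(180·0.00007) = 744048 ⇒ n ≥ 29.3697, so the smallest even n is 30. (n must be even for Simpson's rule.)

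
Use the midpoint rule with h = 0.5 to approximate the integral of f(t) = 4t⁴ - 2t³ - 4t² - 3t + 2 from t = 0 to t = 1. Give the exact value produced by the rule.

-0.546875

h = (1 − 0)/2 = 0.5.
Midpoints m₁,…,m₂ = 0.25, 0.75.
f(m₁)=0.984375, f(m₂)=-2.078125.
h·[f(m₁) + f(m₂)] = 0.5·(-1.09375) = -0.546875.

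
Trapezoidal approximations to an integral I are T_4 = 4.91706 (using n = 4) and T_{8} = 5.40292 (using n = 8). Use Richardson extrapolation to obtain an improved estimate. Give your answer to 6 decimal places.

5.564873

R = (4·T_{8} − T_4) / 3 = (4·5.40292 − 4.91706)/3 = (16.69462)/3 = 5.564873.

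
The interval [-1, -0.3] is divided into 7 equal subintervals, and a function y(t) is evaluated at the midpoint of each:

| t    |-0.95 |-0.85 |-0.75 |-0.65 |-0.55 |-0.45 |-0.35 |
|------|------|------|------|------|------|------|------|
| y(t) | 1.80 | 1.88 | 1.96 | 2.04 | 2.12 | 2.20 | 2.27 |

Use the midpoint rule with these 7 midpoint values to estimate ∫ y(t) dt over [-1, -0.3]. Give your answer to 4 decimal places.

h = 0.1, n = 7.
h·[y(m₁) + y(m₂) + y(m₃) + y(m₄) + y(m₅) + y(m₆) + y(m₇)] = 0.1·(14.27) = 1.4270.

1.4270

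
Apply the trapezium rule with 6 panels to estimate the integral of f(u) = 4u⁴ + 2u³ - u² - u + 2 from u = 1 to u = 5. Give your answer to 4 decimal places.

2844.2798

h = (5 − 1)/6 = 0.666667.
Nodes u₀,…,u₆ = 1, 1.666667, 2.333333, 3, 3.666667, 4.333333, 5.
f(u) = 4u⁴ + 2u³ - u² - u + 2: f₀=6, f₁=37.679012, f₂=138.197531, f₃=368, f₄=806.493827, f₅=1552.049383, f₆=2722.
(h/2)·[f₀ + 2f₁ + 2f₂ + 2f₃ + 2f₄ + 2f₅ + f₆] = 0.333333·(8532.839506) = 2844.2798.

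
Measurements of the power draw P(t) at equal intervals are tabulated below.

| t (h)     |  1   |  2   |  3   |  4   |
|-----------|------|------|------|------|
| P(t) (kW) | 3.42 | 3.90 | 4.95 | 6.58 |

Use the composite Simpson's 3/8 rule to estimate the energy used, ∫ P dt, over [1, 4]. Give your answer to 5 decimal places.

h = 1, n = 3.
(3h/8)·[y₀ + 3y₁ + 3y₂ + y₃] = 0.375·(36.55) = 13.70625.

13.70625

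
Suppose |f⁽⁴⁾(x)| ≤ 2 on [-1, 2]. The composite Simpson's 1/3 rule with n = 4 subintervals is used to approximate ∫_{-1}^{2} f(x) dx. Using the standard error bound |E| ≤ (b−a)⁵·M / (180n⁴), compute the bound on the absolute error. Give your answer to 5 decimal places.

|E| ≤ (3)⁵·2 / (180·4⁴) = 486/46080 = 0.01055.

0.01055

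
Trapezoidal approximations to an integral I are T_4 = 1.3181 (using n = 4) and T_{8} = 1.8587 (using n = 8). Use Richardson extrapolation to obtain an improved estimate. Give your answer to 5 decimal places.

R = (4·T_{8} − T_4) / 3 = (4·1.8587 − 1.3181)/3 = (6.1167)/3 = 2.03890.

2.03890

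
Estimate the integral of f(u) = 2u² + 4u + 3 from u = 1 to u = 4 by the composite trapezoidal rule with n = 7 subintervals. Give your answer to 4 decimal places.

h = (4 − 1)/7 = 0.428571.
Nodes u₀,…,u₇ = 1, 1.428571, 1.857143, 2.285714, 2.714286, 3.142857, 3.571429, 4.
f(u) = 2u² + 4u + 3: f₀=9, f₁=12.795918, f₂=17.326531, f₃=22.591837, f₄=28.591837, f₅=35.326531, f₆=42.795918, f₇=51.
(h/2)·[f₀ + 2f₁ + 2f₂ + 2f₃ + 2f₄ + 2f₅ + 2f₆ + f₇] = 0.214286·(378.857143) = 81.1837.

81.1837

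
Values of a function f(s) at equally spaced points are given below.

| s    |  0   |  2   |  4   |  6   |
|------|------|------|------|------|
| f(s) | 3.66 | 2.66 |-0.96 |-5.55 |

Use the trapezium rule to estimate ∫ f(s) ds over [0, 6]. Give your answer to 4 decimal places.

h = 2, n = 3.
(h/2)·[y₀ + 2y₁ + 2y₂ + y₃] = 1·(1.51) = 1.5100.

1.5100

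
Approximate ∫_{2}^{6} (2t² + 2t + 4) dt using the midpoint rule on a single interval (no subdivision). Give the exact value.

176

M = (b−a)·f(4) = 4·(44) = 176.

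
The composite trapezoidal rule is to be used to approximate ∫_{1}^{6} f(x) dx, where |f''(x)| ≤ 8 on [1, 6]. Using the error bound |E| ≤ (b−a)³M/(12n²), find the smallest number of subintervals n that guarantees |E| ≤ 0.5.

Need 1000/(12n²) ≤ 0.5.
n² ≥ 1000/(12·0.5) = 166.667 ⇒ n ≥ 12.9099, so the smallest n is 13.

13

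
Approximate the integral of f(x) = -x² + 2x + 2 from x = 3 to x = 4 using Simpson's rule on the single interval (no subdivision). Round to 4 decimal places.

-3.3333

S = (b−a)/6 · [f(3) + 4f(3.5) + f(4)] = 0.166667·[(-1) + 4·(-3.25) + (-6)] = -3.3333.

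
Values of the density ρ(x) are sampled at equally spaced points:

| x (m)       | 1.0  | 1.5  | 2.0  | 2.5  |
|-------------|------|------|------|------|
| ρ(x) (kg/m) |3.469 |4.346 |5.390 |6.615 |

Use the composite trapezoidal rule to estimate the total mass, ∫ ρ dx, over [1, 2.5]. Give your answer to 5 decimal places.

h = 0.5, n = 3.
(h/2)·[y₀ + 2y₁ + 2y₂ + y₃] = 0.25·(29.556) = 7.38900.

7.38900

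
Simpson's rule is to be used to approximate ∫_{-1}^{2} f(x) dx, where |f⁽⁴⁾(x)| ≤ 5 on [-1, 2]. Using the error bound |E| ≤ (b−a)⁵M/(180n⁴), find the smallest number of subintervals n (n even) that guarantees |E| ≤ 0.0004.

Need 1215/(180n⁴) ≤ 0.0004.
n⁴ ≥ 1215/(180·0.0004) = 16875 ⇒ n ≥ 11.3975, so the smallest even n is 12. (n must be even for Simpson's rule.)

12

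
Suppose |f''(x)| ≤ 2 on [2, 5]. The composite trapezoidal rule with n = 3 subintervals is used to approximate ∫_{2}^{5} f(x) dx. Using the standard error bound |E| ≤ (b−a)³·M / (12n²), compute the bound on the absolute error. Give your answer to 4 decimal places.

0.5000

|E| ≤ (3)³·2 / (12·3²) = 54/108 = 0.5000.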